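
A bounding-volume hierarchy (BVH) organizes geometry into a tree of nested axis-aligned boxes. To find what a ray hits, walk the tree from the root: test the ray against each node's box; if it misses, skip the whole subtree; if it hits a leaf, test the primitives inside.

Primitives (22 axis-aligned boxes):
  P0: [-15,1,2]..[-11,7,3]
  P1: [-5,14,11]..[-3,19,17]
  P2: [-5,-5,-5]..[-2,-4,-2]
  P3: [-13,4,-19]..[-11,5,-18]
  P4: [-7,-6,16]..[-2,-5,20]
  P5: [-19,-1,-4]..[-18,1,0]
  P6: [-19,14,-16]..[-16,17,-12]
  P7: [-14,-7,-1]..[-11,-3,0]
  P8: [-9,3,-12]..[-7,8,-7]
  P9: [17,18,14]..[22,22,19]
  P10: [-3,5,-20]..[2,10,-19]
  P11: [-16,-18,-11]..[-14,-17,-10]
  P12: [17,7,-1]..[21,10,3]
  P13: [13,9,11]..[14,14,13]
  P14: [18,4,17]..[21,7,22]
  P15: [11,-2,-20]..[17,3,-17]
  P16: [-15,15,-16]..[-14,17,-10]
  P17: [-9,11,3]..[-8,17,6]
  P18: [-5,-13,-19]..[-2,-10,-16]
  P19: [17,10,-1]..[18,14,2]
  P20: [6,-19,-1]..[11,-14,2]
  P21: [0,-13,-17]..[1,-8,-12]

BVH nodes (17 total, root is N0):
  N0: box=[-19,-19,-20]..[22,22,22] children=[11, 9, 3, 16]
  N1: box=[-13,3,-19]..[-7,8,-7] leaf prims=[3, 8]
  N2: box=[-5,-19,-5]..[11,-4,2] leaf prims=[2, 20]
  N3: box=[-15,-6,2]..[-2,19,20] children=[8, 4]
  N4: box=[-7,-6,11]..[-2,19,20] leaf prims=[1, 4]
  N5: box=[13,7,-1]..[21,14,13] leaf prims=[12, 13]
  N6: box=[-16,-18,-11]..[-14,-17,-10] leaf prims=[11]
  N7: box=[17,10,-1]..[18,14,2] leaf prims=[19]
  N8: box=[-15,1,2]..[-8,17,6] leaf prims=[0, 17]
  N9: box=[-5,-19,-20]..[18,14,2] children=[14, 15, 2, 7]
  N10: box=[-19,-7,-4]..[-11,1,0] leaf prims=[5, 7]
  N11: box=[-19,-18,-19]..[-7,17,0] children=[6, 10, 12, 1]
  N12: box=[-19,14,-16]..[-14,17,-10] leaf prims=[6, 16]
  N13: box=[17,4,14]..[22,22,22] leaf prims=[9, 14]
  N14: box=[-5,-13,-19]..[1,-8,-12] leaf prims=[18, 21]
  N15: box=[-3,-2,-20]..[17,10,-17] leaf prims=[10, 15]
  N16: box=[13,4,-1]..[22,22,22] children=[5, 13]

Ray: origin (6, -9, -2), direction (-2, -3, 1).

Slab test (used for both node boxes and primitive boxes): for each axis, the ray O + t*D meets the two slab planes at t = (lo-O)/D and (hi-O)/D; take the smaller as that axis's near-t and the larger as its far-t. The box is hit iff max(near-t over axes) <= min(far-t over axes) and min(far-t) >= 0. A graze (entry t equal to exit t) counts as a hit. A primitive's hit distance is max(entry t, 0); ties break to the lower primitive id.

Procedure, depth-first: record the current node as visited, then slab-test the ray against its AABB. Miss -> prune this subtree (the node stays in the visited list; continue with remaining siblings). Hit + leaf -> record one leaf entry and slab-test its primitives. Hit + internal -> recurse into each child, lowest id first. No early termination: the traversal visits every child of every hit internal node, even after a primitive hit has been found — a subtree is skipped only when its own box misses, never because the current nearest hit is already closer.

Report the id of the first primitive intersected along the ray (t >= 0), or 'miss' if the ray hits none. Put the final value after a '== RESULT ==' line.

Trace the traversal:
N0 x:[-8,25/2] y:[-31/3,10/3] z:[-18,24] -> hit [-8,10/3], descend [3, 9, 11, 16]
  N3 x:[4,21/2] y:[-28/3,-1] z:[4,22] -> miss, prune
  N9 x:[-6,11/2] y:[-23/3,10/3] z:[-18,4] -> hit [-6,10/3], descend [2, 7, 14, 15]
    N2 x:[-5/2,11/2] y:[-5/3,10/3] z:[-3,4] -> hit [-5/3,10/3] leaf, test {P2(miss), P20(miss)}
    N7 x:[-6,-11/2] y:[-23/3,-19/3] z:[1,4] -> miss, prune
    N14 x:[5/2,11/2] y:[-1/3,4/3] z:[-17,-10] -> miss, prune
    N15 x:[-11/2,9/2] y:[-19/3,-7/3] z:[-18,-15] -> miss, prune
  N11 x:[13/2,25/2] y:[-26/3,3] z:[-17,2] -> miss, prune
  N16 x:[-8,-7/2] y:[-31/3,-13/3] z:[1,24] -> miss, prune

order=[0, 3, 9, 2, 7, 14, 15, 11, 16]  |boxes|=9  |leaves|=1  hit=miss

== RESULT ==
miss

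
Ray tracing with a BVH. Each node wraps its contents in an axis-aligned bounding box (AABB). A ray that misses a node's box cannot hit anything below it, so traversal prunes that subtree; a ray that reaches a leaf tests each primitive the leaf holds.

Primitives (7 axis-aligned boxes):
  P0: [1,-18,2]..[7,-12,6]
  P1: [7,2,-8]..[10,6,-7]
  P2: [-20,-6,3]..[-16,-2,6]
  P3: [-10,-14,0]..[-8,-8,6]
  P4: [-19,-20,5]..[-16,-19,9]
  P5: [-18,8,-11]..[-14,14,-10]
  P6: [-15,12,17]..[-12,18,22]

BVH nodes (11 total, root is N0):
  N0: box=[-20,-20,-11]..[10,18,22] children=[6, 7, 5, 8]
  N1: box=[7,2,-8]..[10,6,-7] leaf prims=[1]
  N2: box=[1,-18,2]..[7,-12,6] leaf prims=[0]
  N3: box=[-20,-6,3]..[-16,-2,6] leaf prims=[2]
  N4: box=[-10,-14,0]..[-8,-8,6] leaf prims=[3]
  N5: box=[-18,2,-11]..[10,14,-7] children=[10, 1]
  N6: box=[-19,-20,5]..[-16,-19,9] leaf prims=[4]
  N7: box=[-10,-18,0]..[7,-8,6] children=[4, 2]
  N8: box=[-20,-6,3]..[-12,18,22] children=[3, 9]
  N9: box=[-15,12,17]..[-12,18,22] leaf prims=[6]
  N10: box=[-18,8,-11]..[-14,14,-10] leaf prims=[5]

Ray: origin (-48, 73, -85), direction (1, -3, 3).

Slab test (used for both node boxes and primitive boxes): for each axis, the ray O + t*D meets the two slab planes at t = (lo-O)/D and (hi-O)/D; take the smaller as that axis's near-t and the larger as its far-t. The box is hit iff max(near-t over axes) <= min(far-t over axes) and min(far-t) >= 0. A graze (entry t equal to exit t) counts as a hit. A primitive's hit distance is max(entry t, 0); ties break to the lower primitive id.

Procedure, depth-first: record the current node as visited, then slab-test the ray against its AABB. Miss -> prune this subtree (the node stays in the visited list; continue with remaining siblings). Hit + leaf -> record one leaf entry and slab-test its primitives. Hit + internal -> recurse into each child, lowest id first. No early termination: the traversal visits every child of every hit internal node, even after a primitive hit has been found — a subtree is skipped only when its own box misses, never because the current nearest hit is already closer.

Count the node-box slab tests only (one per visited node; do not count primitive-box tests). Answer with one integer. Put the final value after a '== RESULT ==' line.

Traverse from the root:
N0 x:[28,58] y:[55/3,31] z:[74/3,107/3] -> hit [28,31], descend [5, 6, 7, 8]
  N5 x:[30,58] y:[59/3,71/3] z:[74/3,26] -> miss, prune
  N6 x:[29,32] y:[92/3,31] z:[30,94/3] -> hit [92/3,31] leaf, test {P4@t=92/3}
  N7 x:[38,55] y:[27,91/3] z:[85/3,91/3] -> miss, prune
  N8 x:[28,36] y:[55/3,79/3] z:[88/3,107/3] -> miss, prune

5 AABB tests over nodes [0, 5, 6, 7, 8]; 1 leaf entered; closest P4.

== RESULT ==
5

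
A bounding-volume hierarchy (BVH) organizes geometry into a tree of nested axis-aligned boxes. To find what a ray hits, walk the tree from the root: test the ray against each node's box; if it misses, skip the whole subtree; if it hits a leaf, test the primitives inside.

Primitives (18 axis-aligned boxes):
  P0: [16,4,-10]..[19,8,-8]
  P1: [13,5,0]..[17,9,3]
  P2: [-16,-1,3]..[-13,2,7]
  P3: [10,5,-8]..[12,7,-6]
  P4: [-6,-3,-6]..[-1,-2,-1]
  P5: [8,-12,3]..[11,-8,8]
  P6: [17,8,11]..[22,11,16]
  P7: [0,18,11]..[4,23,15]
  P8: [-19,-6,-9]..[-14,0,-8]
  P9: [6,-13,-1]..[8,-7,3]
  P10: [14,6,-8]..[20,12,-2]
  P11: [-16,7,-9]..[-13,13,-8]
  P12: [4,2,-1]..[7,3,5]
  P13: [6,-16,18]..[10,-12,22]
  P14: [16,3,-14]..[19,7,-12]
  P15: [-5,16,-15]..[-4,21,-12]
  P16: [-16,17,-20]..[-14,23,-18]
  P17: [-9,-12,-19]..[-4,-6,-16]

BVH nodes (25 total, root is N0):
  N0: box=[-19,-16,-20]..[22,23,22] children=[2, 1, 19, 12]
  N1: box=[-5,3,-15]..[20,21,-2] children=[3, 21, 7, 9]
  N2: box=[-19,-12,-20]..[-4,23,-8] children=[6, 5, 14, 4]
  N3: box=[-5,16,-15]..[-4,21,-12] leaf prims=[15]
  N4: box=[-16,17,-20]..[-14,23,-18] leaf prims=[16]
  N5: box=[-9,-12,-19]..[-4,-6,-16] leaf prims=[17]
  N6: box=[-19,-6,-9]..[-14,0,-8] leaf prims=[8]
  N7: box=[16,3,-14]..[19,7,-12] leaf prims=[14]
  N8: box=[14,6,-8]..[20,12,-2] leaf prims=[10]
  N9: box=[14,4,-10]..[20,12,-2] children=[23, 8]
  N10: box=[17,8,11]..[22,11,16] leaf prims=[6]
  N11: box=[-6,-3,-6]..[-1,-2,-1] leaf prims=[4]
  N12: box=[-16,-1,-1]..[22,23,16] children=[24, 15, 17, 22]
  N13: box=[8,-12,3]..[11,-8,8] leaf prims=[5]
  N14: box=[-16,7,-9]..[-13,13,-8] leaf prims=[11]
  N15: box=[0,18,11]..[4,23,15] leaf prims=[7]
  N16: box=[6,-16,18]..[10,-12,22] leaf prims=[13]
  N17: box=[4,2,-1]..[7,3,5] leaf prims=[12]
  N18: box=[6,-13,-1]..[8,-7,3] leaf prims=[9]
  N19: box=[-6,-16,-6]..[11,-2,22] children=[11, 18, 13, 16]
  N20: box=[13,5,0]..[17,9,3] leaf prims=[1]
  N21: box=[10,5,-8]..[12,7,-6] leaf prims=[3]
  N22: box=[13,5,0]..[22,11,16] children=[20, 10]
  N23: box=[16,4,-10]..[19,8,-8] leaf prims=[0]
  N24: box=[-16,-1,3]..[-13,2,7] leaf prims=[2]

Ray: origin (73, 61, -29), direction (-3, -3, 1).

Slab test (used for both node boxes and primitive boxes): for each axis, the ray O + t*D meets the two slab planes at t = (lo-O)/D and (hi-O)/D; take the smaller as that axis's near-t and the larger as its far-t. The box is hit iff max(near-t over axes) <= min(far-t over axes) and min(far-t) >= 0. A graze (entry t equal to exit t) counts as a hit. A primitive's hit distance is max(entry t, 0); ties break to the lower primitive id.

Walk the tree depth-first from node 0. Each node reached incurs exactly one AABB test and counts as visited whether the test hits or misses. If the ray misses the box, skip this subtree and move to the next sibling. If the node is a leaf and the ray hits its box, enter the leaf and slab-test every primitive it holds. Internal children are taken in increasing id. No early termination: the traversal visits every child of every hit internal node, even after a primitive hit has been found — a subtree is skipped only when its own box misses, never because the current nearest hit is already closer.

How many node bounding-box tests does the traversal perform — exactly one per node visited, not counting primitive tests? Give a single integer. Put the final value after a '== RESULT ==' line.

Walk:
N0 x:[17,92/3] y:[38/3,77/3] z:[9,51] -> hit [17,77/3], descend [1, 2, 12, 19]
  N1 x:[53/3,26] y:[40/3,58/3] z:[14,27] -> hit [53/3,58/3], descend [3, 7, 9, 21]
    N3 x:[77/3,26] y:[40/3,15] z:[14,17] -> miss, prune
    N7 x:[18,19] y:[18,58/3] z:[15,17] -> miss, prune
    N9 x:[53/3,59/3] y:[49/3,19] z:[19,27] -> hit [19,19], descend [8, 23]
      N8 x:[53/3,59/3] y:[49/3,55/3] z:[21,27] -> miss, prune
      N23 x:[18,19] y:[53/3,19] z:[19,21] -> hit [19,19] leaf, test {P0@t=19}
    N21 x:[61/3,21] y:[18,56/3] z:[21,23] -> miss, prune
  N2 x:[77/3,92/3] y:[38/3,73/3] z:[9,21] -> miss, prune
  N12 x:[17,89/3] y:[38/3,62/3] z:[28,45] -> miss, prune
  N19 x:[62/3,79/3] y:[21,77/3] z:[23,51] -> hit [23,77/3], descend [11, 13, 16, 18]
    N11 x:[74/3,79/3] y:[21,64/3] z:[23,28] -> miss, prune
    N13 x:[62/3,65/3] y:[23,73/3] z:[32,37] -> miss, prune
    N16 x:[21,67/3] y:[73/3,77/3] z:[47,51] -> miss, prune
    N18 x:[65/3,67/3] y:[68/3,74/3] z:[28,32] -> miss, prune

Visited [0, 1, 3, 7, 9, 8, 23, 21, 2, 12, 19, 11, 13, 16, 18]. Tests: 15 box, 1 leaf. Nearest: P0.

== RESULT ==
15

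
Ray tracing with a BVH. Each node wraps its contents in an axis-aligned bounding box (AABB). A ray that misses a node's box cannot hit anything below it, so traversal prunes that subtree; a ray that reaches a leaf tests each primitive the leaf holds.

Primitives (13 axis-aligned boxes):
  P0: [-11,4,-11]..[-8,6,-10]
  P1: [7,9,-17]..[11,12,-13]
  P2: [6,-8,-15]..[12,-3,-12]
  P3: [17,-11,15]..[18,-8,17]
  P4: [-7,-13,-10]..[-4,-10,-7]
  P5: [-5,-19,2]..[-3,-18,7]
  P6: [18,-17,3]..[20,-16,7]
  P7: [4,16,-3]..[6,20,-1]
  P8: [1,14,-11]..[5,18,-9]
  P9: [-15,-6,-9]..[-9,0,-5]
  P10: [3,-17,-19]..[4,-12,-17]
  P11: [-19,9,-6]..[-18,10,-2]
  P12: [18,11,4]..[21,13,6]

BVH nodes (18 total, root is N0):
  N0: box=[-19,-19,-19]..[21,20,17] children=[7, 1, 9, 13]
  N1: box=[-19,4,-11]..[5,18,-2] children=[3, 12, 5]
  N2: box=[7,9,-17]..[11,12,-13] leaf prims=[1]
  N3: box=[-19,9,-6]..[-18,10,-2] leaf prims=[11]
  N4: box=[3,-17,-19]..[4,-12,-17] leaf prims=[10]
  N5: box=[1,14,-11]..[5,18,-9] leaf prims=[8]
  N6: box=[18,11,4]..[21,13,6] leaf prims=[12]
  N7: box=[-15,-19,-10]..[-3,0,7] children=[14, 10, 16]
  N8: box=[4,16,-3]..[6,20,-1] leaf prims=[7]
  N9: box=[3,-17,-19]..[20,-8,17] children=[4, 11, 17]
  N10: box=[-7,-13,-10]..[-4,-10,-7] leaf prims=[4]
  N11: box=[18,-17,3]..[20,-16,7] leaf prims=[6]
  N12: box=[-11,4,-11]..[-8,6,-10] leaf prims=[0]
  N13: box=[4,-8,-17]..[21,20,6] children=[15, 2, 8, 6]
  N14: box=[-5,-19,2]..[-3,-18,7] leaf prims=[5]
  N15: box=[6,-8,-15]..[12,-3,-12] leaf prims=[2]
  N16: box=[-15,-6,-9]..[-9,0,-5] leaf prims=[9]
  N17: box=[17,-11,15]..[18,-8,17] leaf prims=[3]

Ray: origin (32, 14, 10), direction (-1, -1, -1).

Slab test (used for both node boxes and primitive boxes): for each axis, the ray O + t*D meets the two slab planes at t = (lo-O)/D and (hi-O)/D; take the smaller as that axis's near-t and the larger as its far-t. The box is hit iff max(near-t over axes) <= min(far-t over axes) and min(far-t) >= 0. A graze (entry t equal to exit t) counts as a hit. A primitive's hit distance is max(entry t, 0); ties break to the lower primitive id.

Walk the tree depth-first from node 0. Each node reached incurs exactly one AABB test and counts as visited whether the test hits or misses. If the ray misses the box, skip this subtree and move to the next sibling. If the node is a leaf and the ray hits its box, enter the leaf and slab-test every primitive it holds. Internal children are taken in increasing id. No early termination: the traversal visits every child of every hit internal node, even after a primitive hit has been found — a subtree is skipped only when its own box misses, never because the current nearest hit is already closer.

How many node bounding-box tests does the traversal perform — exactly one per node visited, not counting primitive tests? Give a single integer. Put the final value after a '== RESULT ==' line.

Walk:
N0 x:[11,51] y:[-6,33] z:[-7,29] -> hit [11,29], descend [1, 7, 9, 13]
  N1 x:[27,51] y:[-4,10] z:[12,21] -> miss, prune
  N7 x:[35,47] y:[14,33] z:[3,20] -> miss, prune
  N9 x:[12,29] y:[22,31] z:[-7,29] -> hit [22,29], descend [4, 11, 17]
    N4 x:[28,29] y:[26,31] z:[27,29] -> hit [28,29] leaf, test {P10@t=28}
    N11 x:[12,14] y:[30,31] z:[3,7] -> miss, prune
    N17 x:[14,15] y:[22,25] z:[-7,-5] -> miss, prune
  N13 x:[11,28] y:[-6,22] z:[4,27] -> hit [11,22], descend [2, 6, 8, 15]
    N2 x:[21,25] y:[2,5] z:[23,27] -> miss, prune
    N6 x:[11,14] y:[1,3] z:[4,6] -> miss, prune
    N8 x:[26,28] y:[-6,-2] z:[11,13] -> miss, prune
    N15 x:[20,26] y:[17,22] z:[22,25] -> hit [22,22] leaf, test {P2@t=22}

Visited [0, 1, 7, 9, 4, 11, 17, 13, 2, 6, 8, 15]. Tests: 12 box, 2 leaf. Nearest: P2.

== RESULT ==
12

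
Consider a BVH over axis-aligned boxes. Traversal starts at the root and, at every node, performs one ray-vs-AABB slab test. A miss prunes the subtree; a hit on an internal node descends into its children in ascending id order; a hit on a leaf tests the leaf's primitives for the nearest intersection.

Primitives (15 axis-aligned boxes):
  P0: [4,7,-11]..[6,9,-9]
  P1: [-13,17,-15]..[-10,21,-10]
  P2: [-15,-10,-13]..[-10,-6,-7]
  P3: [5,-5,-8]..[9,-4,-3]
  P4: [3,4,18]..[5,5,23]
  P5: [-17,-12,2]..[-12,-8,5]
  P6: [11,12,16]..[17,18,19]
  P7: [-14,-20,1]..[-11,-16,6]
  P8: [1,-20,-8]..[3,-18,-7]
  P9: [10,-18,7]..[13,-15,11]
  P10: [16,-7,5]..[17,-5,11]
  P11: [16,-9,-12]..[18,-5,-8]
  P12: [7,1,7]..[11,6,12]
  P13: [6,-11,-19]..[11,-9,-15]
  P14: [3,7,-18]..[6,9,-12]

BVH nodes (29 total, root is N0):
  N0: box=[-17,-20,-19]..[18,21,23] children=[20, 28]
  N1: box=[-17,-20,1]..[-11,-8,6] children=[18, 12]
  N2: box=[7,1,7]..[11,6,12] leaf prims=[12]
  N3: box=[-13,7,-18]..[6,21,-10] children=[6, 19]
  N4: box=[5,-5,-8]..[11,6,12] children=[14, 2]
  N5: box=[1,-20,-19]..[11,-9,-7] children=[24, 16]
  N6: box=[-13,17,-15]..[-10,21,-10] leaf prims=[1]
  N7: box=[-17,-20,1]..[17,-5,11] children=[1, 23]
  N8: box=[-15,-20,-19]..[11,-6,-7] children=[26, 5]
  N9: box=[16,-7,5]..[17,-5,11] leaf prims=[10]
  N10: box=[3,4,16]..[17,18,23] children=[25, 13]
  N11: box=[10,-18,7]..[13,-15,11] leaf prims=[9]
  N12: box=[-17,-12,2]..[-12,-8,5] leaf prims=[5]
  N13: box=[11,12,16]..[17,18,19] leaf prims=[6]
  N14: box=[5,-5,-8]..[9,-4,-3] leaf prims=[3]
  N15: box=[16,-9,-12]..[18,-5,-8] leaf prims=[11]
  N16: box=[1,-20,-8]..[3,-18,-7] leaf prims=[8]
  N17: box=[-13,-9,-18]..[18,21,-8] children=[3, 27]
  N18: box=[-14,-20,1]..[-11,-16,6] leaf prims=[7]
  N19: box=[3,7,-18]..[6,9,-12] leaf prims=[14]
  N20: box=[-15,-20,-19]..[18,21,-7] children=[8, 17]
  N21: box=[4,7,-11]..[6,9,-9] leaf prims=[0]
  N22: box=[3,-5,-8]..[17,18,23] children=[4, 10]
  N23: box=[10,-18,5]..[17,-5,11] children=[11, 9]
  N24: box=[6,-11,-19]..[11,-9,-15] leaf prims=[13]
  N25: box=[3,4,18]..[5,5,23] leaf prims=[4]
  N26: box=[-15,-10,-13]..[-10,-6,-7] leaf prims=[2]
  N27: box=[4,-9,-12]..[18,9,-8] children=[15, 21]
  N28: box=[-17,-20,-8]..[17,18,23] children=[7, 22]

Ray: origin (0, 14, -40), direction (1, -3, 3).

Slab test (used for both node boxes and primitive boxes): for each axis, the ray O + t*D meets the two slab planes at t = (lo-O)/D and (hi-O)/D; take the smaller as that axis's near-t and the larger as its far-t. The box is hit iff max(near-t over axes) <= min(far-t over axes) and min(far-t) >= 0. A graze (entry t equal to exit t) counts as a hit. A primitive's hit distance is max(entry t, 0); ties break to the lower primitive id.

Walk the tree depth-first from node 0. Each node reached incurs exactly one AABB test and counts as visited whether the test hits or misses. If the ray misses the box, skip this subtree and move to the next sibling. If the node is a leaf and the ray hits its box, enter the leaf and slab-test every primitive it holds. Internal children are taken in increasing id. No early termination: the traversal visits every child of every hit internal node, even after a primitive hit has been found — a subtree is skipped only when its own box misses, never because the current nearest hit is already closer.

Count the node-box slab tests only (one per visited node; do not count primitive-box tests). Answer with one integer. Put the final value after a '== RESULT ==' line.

Traverse from the root:
N0 x:[-17,18] y:[-7/3,34/3] z:[7,21] -> hit [7,34/3], descend [20, 28]
  N20 x:[-15,18] y:[-7/3,34/3] z:[7,11] -> hit [7,11], descend [8, 17]
    N8 x:[-15,11] y:[20/3,34/3] z:[7,11] -> hit [7,11], descend [5, 26]
      N5 x:[1,11] y:[23/3,34/3] z:[7,11] -> hit [23/3,11], descend [16, 24]
        N16 x:[1,3] y:[32/3,34/3] z:[32/3,11] -> miss, prune
        N24 x:[6,11] y:[23/3,25/3] z:[7,25/3] -> hit [23/3,25/3] leaf, test {P13@t=23/3}
      N26 x:[-15,-10] y:[20/3,8] z:[9,11] -> miss, prune
    N17 x:[-13,18] y:[-7/3,23/3] z:[22/3,32/3] -> hit [22/3,23/3], descend [3, 27]
      N3 x:[-13,6] y:[-7/3,7/3] z:[22/3,10] -> miss, prune
      N27 x:[4,18] y:[5/3,23/3] z:[28/3,32/3] -> miss, prune
  N28 x:[-17,17] y:[-4/3,34/3] z:[32/3,21] -> hit [32/3,34/3], descend [7, 22]
    N7 x:[-17,17] y:[19/3,34/3] z:[41/3,17] -> miss, prune
    N22 x:[3,17] y:[-4/3,19/3] z:[32/3,21] -> miss, prune

Summary -> nodes [0, 20, 8, 5, 16, 24, 26, 17, 3, 27, 28, 7, 22]; box-tests=13; leaf-entries=1; first=P13

== RESULT ==
13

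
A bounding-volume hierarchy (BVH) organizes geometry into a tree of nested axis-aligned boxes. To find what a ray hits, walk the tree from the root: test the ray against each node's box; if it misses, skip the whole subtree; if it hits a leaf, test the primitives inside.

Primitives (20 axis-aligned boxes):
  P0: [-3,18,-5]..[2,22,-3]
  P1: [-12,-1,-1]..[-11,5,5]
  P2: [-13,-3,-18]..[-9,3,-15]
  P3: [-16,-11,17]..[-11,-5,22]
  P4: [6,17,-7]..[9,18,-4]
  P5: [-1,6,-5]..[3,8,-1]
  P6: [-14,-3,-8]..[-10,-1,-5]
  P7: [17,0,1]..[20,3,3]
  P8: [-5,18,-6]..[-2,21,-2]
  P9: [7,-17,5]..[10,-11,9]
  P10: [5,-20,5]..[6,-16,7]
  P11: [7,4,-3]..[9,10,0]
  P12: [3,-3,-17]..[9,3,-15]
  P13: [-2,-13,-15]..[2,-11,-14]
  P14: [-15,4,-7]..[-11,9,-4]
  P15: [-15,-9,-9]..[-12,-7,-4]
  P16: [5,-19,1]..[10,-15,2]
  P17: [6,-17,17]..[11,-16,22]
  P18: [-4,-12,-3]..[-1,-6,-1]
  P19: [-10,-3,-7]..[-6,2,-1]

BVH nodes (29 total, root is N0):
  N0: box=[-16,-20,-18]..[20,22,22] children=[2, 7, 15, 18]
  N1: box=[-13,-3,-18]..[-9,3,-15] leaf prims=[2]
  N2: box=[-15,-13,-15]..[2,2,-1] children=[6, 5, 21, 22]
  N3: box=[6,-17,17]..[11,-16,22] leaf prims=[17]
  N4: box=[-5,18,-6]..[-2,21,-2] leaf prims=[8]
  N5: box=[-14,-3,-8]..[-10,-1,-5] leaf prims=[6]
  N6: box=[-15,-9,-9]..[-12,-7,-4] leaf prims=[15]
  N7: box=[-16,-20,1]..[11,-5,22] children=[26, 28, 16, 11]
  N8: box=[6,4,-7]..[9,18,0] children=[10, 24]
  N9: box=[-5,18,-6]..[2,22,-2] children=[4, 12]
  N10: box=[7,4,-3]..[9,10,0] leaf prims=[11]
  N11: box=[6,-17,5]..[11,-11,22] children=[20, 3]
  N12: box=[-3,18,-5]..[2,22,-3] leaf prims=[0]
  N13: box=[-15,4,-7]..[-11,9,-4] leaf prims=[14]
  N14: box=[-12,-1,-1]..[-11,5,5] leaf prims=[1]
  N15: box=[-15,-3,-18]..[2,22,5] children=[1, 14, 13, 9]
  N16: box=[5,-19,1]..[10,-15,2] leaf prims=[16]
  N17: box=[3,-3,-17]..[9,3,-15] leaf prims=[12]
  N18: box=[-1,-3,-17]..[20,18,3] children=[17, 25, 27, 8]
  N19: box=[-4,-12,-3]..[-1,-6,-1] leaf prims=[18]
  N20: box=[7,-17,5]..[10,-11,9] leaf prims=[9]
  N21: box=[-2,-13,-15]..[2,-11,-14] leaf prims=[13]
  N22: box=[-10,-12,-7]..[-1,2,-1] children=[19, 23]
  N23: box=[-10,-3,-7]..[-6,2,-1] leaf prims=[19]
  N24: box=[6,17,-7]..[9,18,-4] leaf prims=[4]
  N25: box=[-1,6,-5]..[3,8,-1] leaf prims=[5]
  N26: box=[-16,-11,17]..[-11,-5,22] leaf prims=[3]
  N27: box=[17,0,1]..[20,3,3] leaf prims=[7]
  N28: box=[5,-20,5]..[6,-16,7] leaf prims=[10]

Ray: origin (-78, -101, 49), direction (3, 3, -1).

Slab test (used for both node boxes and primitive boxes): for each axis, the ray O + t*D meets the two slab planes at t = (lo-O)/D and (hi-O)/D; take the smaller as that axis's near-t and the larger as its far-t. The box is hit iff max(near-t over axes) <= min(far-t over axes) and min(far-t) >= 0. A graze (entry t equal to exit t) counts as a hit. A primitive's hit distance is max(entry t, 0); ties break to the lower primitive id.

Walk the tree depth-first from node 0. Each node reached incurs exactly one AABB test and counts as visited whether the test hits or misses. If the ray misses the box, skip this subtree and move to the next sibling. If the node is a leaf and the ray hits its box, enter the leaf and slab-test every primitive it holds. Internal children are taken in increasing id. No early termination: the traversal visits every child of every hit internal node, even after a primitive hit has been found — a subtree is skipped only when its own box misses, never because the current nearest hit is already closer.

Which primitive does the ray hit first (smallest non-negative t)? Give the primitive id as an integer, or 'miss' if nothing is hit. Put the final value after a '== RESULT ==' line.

Traverse from the root:
N0 x:[62/3,98/3] y:[27,41] z:[27,67] -> hit [27,98/3], descend [2, 7, 15, 18]
  N2 x:[21,80/3] y:[88/3,103/3] z:[50,64] -> miss, prune
  N7 x:[62/3,89/3] y:[27,32] z:[27,48] -> hit [27,89/3], descend [11, 16, 26, 28]
    N11 x:[28,89/3] y:[28,30] z:[27,44] -> hit [28,89/3], descend [3, 20]
      N3 x:[28,89/3] y:[28,85/3] z:[27,32] -> hit [28,85/3] leaf, test {P17@t=28}
      N20 x:[85/3,88/3] y:[28,30] z:[40,44] -> miss, prune
    N16 x:[83/3,88/3] y:[82/3,86/3] z:[47,48] -> miss, prune
    N26 x:[62/3,67/3] y:[30,32] z:[27,32] -> miss, prune
    N28 x:[83/3,28] y:[27,85/3] z:[42,44] -> miss, prune
  N15 x:[21,80/3] y:[98/3,41] z:[44,67] -> miss, prune
  N18 x:[77/3,98/3] y:[98/3,119/3] z:[46,66] -> miss, prune

order=[0, 2, 7, 11, 3, 20, 16, 26, 28, 15, 18]  |boxes|=11  |leaves|=1  hit=P17

== RESULT ==
17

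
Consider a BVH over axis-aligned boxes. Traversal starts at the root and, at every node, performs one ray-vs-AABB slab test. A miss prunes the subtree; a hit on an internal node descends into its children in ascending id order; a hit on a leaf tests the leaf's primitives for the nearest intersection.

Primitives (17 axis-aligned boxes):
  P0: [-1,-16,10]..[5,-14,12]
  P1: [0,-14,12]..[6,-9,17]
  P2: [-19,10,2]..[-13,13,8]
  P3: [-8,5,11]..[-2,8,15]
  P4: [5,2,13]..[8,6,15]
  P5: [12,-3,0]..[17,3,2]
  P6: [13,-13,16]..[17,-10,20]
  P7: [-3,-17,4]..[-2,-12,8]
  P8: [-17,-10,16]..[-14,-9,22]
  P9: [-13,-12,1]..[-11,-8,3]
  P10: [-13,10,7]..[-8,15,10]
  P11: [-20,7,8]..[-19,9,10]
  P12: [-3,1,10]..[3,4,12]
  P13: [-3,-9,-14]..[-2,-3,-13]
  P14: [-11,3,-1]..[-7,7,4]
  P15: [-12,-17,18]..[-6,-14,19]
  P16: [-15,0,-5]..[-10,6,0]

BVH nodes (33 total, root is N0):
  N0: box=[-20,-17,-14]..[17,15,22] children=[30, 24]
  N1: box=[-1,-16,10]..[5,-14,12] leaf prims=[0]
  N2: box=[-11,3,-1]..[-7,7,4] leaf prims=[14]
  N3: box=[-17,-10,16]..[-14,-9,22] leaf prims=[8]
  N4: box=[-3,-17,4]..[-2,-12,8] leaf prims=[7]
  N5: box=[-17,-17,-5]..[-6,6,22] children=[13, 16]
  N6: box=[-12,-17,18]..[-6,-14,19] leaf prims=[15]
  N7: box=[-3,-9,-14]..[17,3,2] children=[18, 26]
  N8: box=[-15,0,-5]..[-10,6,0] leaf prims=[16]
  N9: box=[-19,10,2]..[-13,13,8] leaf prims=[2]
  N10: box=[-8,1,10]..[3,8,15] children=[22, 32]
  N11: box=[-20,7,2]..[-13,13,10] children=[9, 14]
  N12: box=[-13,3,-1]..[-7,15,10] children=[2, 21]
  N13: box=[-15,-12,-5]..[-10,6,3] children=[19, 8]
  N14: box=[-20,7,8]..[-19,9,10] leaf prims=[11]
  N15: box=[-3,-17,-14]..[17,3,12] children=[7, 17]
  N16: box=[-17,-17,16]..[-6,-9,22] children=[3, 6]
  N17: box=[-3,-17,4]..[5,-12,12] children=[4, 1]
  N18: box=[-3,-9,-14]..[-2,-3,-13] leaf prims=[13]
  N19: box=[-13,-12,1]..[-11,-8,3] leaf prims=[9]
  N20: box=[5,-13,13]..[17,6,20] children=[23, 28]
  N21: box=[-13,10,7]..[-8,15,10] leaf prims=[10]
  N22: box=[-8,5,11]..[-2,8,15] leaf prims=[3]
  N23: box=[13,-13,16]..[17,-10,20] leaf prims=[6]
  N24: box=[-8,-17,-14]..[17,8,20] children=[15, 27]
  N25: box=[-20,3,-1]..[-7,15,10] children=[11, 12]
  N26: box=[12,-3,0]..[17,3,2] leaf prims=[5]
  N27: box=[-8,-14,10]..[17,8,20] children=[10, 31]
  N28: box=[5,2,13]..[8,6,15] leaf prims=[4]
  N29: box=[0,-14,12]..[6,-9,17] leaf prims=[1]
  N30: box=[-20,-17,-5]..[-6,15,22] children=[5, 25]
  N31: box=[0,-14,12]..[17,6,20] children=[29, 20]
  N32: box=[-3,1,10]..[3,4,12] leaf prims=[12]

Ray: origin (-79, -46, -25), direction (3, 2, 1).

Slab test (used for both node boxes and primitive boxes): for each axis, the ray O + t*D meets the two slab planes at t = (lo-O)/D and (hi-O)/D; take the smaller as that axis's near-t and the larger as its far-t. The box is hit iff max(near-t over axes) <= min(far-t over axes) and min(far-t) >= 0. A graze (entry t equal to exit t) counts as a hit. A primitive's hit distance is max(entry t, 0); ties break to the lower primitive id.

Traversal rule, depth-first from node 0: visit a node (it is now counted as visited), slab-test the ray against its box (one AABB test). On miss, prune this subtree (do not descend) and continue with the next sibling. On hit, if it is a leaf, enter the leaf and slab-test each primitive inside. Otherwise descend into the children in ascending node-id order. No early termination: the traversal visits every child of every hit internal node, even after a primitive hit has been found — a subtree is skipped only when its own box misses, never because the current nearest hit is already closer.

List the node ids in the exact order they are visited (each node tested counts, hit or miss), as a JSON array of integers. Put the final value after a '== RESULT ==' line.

Traverse from the root:
N0 x:[59/3,32] y:[29/2,61/2] z:[11,47] -> hit [59/3,61/2], descend [24, 30]
  N24 x:[71/3,32] y:[29/2,27] z:[11,45] -> hit [71/3,27], descend [15, 27]
    N15 x:[76/3,32] y:[29/2,49/2] z:[11,37] -> miss, prune
    N27 x:[71/3,32] y:[16,27] z:[35,45] -> miss, prune
  N30 x:[59/3,73/3] y:[29/2,61/2] z:[20,47] -> hit [20,73/3], descend [5, 25]
    N5 x:[62/3,73/3] y:[29/2,26] z:[20,47] -> hit [62/3,73/3], descend [13, 16]
      N13 x:[64/3,23] y:[17,26] z:[20,28] -> hit [64/3,23], descend [8, 19]
        N8 x:[64/3,23] y:[23,26] z:[20,25] -> hit [23,23] leaf, test {P16@t=23}
        N19 x:[22,68/3] y:[17,19] z:[26,28] -> miss, prune
      N16 x:[62/3,73/3] y:[29/2,37/2] z:[41,47] -> miss, prune
    N25 x:[59/3,24] y:[49/2,61/2] z:[24,35] -> miss, prune

Summary -> nodes [0, 24, 15, 27, 30, 5, 13, 8, 19, 16, 25]; box-tests=11; leaf-entries=1; first=P16

== RESULT ==
[0, 24, 15, 27, 30, 5, 13, 8, 19, 16, 25]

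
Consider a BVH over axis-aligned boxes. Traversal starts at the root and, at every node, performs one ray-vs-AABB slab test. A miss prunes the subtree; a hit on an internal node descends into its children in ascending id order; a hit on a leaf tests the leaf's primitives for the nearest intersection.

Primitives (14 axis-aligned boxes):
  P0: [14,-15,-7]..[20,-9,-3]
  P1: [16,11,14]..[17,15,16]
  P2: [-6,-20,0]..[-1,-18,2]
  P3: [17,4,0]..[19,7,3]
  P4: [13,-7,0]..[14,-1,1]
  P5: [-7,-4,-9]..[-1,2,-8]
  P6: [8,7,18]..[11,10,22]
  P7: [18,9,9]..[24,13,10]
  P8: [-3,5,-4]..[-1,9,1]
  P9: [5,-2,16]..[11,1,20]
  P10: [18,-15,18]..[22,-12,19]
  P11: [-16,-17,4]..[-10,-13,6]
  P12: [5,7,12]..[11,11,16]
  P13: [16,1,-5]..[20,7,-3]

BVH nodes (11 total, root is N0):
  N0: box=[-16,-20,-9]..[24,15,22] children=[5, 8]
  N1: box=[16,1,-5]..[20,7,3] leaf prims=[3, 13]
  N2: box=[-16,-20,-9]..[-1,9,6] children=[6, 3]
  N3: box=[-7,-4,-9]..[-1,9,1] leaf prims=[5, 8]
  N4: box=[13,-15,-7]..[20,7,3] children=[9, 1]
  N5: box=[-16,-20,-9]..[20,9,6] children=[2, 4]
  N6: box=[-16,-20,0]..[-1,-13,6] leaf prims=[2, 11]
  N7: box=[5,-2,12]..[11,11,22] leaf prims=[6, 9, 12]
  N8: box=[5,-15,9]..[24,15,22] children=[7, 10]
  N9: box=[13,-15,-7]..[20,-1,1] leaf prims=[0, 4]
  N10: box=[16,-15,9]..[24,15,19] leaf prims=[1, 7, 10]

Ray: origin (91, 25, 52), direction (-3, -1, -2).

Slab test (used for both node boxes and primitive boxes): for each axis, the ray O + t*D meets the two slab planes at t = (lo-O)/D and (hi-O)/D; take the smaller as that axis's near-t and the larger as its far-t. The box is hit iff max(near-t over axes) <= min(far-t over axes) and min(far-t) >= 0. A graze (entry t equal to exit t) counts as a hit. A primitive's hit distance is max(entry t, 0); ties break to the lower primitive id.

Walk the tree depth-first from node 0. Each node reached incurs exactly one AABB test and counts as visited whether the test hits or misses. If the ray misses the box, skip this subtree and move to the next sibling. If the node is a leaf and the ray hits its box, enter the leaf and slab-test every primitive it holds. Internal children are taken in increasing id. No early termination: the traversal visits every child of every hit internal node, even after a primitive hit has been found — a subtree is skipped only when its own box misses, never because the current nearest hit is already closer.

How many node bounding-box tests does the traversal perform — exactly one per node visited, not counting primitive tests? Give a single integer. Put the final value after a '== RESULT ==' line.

Walk:
N0 x:[67/3,107/3] y:[10,45] z:[15,61/2] -> hit [67/3,61/2], descend [5, 8]
  N5 x:[71/3,107/3] y:[16,45] z:[23,61/2] -> hit [71/3,61/2], descend [2, 4]
    N2 x:[92/3,107/3] y:[16,45] z:[23,61/2] -> miss, prune
    N4 x:[71/3,26] y:[18,40] z:[49/2,59/2] -> hit [49/2,26], descend [1, 9]
      N1 x:[71/3,25] y:[18,24] z:[49/2,57/2] -> miss, prune
      N9 x:[71/3,26] y:[26,40] z:[51/2,59/2] -> hit [26,26] leaf, test {P0(miss), P4@t=26}
  N8 x:[67/3,86/3] y:[10,40] z:[15,43/2] -> miss, prune

Visited [0, 5, 2, 4, 1, 9, 8]. Tests: 7 box, 1 leaf. Nearest: P4.

== RESULT ==
7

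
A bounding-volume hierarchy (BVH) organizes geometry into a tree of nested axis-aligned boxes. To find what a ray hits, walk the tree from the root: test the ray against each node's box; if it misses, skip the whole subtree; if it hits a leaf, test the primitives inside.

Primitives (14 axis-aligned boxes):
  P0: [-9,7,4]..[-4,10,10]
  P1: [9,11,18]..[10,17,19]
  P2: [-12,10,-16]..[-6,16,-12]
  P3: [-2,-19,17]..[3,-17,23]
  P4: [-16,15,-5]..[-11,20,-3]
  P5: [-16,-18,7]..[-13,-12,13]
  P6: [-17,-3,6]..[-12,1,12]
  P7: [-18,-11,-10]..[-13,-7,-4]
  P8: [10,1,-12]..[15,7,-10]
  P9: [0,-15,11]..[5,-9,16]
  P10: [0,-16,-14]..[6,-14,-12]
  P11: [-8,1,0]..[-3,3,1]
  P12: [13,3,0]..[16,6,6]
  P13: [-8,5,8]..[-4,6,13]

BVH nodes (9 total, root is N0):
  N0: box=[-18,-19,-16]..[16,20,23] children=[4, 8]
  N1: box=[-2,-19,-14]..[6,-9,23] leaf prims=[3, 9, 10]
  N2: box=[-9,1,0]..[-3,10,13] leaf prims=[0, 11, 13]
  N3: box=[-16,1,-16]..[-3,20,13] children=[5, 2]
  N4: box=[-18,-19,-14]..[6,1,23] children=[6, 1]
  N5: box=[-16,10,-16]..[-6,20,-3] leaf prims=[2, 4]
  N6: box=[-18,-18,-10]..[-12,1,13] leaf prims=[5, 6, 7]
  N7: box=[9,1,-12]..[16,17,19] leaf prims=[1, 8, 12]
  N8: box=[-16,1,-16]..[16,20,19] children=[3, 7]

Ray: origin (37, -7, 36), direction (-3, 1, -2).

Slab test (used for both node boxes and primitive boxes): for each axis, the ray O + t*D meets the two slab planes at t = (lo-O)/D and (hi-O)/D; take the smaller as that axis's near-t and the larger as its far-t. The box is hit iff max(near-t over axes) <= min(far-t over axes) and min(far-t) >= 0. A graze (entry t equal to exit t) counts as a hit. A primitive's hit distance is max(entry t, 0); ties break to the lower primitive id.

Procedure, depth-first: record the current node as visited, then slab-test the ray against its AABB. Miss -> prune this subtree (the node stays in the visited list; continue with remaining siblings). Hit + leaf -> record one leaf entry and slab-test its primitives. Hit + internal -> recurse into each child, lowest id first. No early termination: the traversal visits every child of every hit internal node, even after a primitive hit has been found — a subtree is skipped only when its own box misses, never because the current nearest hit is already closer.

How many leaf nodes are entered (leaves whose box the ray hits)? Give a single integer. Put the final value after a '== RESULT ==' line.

Walk:
N0 x:[7,55/3] y:[-12,27] z:[13/2,26] -> hit [7,55/3], descend [4, 8]
  N4 x:[31/3,55/3] y:[-12,8] z:[13/2,25] -> miss, prune
  N8 x:[7,53/3] y:[8,27] z:[17/2,26] -> hit [17/2,53/3], descend [3, 7]
    N3 x:[40/3,53/3] y:[8,27] z:[23/2,26] -> hit [40/3,53/3], descend [2, 5]
      N2 x:[40/3,46/3] y:[8,17] z:[23/2,18] -> hit [40/3,46/3] leaf, test {P0@t=14, P11(miss), P13(miss)}
      N5 x:[43/3,53/3] y:[17,27] z:[39/2,26] -> miss, prune
    N7 x:[7,28/3] y:[8,24] z:[17/2,24] -> hit [17/2,28/3] leaf, test {P1(miss), P8(miss), P12(miss)}

Visited [0, 4, 8, 3, 2, 5, 7]. Tests: 7 box, 2 leaf. Nearest: P0.

== RESULT ==
2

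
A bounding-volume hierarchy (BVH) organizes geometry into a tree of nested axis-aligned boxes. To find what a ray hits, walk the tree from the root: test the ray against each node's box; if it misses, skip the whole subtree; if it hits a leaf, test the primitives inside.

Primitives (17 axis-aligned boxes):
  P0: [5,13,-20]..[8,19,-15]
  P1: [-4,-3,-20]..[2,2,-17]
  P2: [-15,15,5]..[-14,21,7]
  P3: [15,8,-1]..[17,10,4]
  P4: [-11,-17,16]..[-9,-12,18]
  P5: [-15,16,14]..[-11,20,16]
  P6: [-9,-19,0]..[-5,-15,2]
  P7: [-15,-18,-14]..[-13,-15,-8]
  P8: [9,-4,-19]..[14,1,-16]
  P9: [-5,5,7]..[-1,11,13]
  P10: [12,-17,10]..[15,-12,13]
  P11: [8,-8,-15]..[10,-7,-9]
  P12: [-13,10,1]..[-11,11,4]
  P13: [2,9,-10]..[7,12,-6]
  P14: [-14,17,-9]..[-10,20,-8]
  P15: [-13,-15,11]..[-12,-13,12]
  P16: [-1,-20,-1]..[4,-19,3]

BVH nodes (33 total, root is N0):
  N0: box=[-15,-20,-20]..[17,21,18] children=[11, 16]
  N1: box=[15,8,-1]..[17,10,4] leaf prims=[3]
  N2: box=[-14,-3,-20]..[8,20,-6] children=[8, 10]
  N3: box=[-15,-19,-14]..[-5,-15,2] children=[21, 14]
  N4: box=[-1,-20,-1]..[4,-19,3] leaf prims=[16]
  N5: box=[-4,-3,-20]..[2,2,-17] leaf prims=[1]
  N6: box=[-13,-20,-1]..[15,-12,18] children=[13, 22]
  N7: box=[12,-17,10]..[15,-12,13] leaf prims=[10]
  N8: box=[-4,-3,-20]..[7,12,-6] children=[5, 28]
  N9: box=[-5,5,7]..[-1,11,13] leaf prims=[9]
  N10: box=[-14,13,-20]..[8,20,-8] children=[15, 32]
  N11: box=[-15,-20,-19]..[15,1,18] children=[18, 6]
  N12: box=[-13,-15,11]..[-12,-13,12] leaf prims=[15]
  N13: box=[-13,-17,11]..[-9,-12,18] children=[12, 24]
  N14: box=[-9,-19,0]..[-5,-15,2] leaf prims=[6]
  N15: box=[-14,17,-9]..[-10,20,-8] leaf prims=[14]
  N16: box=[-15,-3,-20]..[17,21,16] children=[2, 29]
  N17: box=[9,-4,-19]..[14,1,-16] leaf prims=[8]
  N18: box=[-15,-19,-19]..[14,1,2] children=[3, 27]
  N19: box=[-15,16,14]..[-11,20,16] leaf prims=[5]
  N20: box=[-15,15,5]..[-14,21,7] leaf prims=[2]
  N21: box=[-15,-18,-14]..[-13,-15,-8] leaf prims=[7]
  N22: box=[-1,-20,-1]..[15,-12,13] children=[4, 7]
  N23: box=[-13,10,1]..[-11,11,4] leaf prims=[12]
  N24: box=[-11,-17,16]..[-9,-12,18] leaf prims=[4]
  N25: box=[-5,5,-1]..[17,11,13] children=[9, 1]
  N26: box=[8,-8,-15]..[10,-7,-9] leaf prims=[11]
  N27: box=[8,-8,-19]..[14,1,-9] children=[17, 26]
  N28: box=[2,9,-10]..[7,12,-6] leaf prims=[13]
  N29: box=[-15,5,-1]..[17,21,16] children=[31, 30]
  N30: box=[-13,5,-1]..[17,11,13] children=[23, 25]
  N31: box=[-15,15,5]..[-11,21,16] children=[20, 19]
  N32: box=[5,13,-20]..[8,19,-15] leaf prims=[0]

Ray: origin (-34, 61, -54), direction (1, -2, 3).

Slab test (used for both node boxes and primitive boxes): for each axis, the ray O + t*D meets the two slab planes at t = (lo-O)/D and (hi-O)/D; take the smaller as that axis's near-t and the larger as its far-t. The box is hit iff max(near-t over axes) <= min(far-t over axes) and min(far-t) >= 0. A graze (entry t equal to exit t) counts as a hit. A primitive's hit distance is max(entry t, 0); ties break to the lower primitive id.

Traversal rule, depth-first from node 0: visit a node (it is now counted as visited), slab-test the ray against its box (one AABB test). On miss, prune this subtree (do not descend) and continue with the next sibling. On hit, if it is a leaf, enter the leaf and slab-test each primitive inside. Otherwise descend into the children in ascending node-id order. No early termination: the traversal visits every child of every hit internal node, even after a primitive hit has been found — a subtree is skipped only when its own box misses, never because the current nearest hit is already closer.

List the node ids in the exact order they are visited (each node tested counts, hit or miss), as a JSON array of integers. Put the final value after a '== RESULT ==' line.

Trace the traversal:
N0 x:[19,51] y:[20,81/2] z:[34/3,24] -> hit [20,24], descend [11, 16]
  N11 x:[19,49] y:[30,81/2] z:[35/3,24] -> miss, prune
  N16 x:[19,51] y:[20,32] z:[34/3,70/3] -> hit [20,70/3], descend [2, 29]
    N2 x:[20,42] y:[41/2,32] z:[34/3,16] -> miss, prune
    N29 x:[19,51] y:[20,28] z:[53/3,70/3] -> hit [20,70/3], descend [30, 31]
      N30 x:[21,51] y:[25,28] z:[53/3,67/3] -> miss, prune
      N31 x:[19,23] y:[20,23] z:[59/3,70/3] -> hit [20,23], descend [19, 20]
        N19 x:[19,23] y:[41/2,45/2] z:[68/3,70/3] -> miss, prune
        N20 x:[19,20] y:[20,23] z:[59/3,61/3] -> hit [20,20] leaf, test {P2@t=20}

order=[0, 11, 16, 2, 29, 30, 31, 19, 20]  |boxes|=9  |leaves|=1  hit=P2

== RESULT ==
[0, 11, 16, 2, 29, 30, 31, 19, 20]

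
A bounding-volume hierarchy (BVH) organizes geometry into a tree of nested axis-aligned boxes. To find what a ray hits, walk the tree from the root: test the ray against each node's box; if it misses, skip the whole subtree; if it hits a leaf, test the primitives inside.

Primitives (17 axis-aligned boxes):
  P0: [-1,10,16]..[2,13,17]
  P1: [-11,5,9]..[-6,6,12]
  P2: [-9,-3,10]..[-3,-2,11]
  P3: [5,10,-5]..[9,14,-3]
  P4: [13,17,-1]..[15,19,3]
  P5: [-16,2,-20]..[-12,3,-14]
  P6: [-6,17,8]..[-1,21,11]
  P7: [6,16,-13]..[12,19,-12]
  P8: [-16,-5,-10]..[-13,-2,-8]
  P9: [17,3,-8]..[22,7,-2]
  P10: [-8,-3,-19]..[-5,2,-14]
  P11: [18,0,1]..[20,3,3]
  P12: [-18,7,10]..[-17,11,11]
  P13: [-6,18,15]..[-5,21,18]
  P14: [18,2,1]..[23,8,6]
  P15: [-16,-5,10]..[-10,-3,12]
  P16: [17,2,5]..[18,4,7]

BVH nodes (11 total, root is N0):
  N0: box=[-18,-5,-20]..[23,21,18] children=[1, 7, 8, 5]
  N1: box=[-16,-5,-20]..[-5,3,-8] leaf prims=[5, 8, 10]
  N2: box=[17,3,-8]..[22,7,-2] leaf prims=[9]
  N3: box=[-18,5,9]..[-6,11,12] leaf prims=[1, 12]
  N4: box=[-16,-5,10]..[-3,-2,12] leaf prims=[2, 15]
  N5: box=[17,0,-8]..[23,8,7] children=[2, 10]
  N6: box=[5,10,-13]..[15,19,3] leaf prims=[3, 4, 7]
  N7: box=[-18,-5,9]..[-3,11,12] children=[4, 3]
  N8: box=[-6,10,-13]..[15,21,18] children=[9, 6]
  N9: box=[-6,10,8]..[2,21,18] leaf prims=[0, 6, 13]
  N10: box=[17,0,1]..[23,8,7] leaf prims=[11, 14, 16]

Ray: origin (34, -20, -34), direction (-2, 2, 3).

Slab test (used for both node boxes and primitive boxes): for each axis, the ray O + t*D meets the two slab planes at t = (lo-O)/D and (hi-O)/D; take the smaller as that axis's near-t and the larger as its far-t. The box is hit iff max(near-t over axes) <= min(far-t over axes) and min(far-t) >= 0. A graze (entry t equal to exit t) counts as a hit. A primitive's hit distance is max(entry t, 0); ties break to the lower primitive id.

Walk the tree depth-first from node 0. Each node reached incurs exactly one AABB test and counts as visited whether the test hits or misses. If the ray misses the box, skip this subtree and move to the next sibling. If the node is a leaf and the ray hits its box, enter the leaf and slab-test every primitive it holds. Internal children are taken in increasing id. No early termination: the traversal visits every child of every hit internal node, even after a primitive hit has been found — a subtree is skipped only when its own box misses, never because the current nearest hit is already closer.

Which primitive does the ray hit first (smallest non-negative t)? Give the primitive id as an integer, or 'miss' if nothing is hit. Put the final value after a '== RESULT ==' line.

Walk:
N0 x:[11/2,26] y:[15/2,41/2] z:[14/3,52/3] -> hit [15/2,52/3], descend [1, 5, 7, 8]
  N1 x:[39/2,25] y:[15/2,23/2] z:[14/3,26/3] -> miss, prune
  N5 x:[11/2,17/2] y:[10,14] z:[26/3,41/3] -> miss, prune
  N7 x:[37/2,26] y:[15/2,31/2] z:[43/3,46/3] -> miss, prune
  N8 x:[19/2,20] y:[15,41/2] z:[7,52/3] -> hit [15,52/3], descend [6, 9]
    N6 x:[19/2,29/2] y:[15,39/2] z:[7,37/3] -> miss, prune
    N9 x:[16,20] y:[15,41/2] z:[14,52/3] -> hit [16,52/3] leaf, test {P0(miss), P6(miss), P13(miss)}

Summary -> nodes [0, 1, 5, 7, 8, 6, 9]; box-tests=7; leaf-entries=1; first=miss

== RESULT ==
miss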